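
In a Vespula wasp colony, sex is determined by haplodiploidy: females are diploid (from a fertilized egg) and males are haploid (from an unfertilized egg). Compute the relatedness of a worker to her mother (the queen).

0.5

One meiotic link between diploid queen and diploid daughter: r = 1/2.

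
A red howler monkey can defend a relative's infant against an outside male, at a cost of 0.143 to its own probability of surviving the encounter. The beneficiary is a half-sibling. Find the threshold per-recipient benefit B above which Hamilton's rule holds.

0.572

r to a half-sibling = 0.25 (half-sibs share one parent — one path of length 2: r = (1/2)^2 = 1/4).
Hamilton's rule with n recipients of equal r: n·r·B > C, so B > C/(n·r) = 0.143/(1·0.25) = 0.572.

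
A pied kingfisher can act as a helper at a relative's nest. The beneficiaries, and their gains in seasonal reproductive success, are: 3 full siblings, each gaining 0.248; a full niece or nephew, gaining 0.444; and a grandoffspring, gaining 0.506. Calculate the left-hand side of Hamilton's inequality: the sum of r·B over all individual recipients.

0.6095

r to a full sibling = 0.5 (full sibs share both parents — two paths of length 2: r = 2·(1/2)^2 = 1/2).
r to a full niece or nephew = 0.25 (full aunt/uncle↔niece/nephew: two paths of length 3 through the shared grandparent pair: r = 2·(1/2)^3 = 1/4).
r to a grandoffspring = 1/4 (two parent–offspring links: r = (1/2)^2 = 1/4).
Summing one r·B term per recipient: 3·0.5·0.248 + 1·0.25·0.444 + 1·0.25·0.506 = 0.6095.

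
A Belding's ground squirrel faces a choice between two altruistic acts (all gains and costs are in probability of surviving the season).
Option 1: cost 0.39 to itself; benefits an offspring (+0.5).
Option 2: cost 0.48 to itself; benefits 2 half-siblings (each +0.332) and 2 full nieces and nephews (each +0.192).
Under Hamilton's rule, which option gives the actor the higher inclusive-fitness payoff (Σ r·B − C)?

Option 1: r to an offspring = 0.5.
Option 1: Σ r·B − C = (1·0.5·0.5) − 0.39 = -0.14.
Option 2: r to a half-sibling = 0.25.
Option 2: r to a full niece or nephew = 0.25.
Option 2: Σ r·B − C = (2·0.25·0.332 + 2·0.25·0.192) − 0.48 = -0.218.
Option 1 has the higher net inclusive-fitness payoff.

Option 1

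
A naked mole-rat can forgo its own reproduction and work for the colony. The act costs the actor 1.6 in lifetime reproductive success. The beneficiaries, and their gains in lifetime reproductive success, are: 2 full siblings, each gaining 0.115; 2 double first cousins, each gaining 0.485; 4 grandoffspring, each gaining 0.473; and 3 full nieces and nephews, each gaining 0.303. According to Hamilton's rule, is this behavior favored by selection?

Hamilton's rule: the trait is favored when the sum of r·B over every recipient exceeds the actor's cost C.
r to a full sibling = 0.5 (full sibs share both parents — two paths of length 2: r = 2·(1/2)^2 = 1/2).
r to a double first cousin = 0.25 (double first cousins share both grandparent pairs — four paths of length 4: r = 4·(1/2)^4 = 1/4).
r to a grandoffspring = 1/4 (two parent–offspring links: r = (1/2)^2 = 1/4).
r to a full niece or nephew = 0.25 (full aunt/uncle↔niece/nephew: two paths of length 3 through the shared grandparent pair: r = 2·(1/2)^3 = 1/4).
Summing one r·B term per recipient: 2·0.5·0.115 + 2·0.25·0.485 + 4·0.25·0.473 + 3·0.25·0.303 = 1.05775.
1.05775 < 1.6: the indirect benefit is less than the cost.

No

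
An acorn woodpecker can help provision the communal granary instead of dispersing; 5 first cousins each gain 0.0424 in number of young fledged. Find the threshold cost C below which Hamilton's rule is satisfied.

r to a first cousin = 1/8 (first cousins share one grandparent pair — two paths of length 4: r = 2·(1/2)^4 = 1/8).
Hamilton's rule: n·r·B > C, so the trait is favored while C < n·r·B = 5·0.125·0.0424 = 0.0265.

0.0265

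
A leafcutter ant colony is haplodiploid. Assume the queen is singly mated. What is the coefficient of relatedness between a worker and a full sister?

0.75

Haplodiploid full sisters inherit their father's entire haploid genome identically (contributing 1/2) and on average half of their mother's contribution (1/2 · 1/2 = 1/4); r = 1/2 + 1/4 = 3/4.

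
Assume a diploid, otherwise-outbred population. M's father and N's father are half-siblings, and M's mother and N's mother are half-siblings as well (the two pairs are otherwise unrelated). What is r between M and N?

With two independent routes of shared ancestry, r is the sum of the two contributions.
M and N are related in two ways: half first cousins through their fathers (r = 1/16) and half first cousins through their mothers (r = 1/16).
r = 1/16 + 1/16 = 1/8 = 0.125.

0.125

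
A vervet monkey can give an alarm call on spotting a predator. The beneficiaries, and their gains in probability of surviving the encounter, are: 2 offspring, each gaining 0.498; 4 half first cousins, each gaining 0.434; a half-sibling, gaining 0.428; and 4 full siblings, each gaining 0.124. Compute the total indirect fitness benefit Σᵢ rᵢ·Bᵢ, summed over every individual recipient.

r to an offspring = 0.5 (one parent–offspring link: r = (1/2)^1 = 1/2).
r to a half first cousin = 1/16 (half first cousins share one grandparent — one path of length 4: r = (1/2)^4 = 1/16).
r to a half-sibling = 1/4 (half-sibs share one parent — one path of length 2: r = (1/2)^2 = 1/4).
r to a full sibling = 1/2 (full sibs share both parents — two paths of length 2: r = 2·(1/2)^2 = 1/2).
Summing one r·B term per recipient: 2·0.5·0.498 + 4·0.0625·0.434 + 1·0.25·0.428 + 4·0.5·0.124 = 0.9615.

0.9615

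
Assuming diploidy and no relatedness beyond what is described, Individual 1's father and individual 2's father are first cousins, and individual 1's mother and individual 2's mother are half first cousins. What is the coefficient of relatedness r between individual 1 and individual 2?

Wright's path rule: contributions from independent ancestry routes add.
Individual 1 and individual 2 are related in two ways: second cousins through their fathers (r = 1/32) and half second cousins through their mothers (r = 1/64).
r = 1/32 + 1/64 = 0.046875.

0.046875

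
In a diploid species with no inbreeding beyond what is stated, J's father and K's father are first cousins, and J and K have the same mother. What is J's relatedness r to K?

0.28125

With two independent routes of shared ancestry, r is the sum of the two contributions.
J and K are related in two ways: second cousins through their fathers (r = 1/32) and half-sibs through their shared mother (r = 1/4).
r = 1/32 + 1/4 = 0.28125.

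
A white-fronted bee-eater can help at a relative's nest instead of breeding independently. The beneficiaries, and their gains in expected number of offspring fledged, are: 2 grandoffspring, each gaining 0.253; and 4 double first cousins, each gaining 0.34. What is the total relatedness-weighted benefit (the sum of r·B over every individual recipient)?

0.4665

r to a grandoffspring = 1/4 (two parent–offspring links: r = (1/2)^2 = 1/4).
r to a double first cousin = 0.25 (double first cousins share both grandparent pairs — four paths of length 4: r = 4·(1/2)^4 = 1/4).
Summing one r·B term per recipient: 2·0.25·0.253 + 4·0.25·0.34 = 0.4665.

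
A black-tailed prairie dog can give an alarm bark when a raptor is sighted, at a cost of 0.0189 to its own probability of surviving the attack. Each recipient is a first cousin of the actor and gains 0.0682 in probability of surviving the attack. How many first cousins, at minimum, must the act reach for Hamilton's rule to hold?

3

r to a first cousin = 1/8 (first cousins share one grandparent pair — two paths of length 4: r = 2·(1/2)^4 = 1/8).
Hamilton's rule: n·r·B > C  ⇒  n > C/(r·B) = 0.0189/(0.125·0.0682) = 2.217.
The smallest integer exceeding 2.217 is 3.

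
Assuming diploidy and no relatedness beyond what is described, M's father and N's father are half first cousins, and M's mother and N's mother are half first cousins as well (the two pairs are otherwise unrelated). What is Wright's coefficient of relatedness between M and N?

0.03125

Relatedness sums over independent paths through distinct common ancestors.
M and N are related in two ways: half second cousins through their fathers (r = 1/64) and half second cousins through their mothers (r = 1/64).
r = 1/64 + 1/64 = 1/32 = 0.03125.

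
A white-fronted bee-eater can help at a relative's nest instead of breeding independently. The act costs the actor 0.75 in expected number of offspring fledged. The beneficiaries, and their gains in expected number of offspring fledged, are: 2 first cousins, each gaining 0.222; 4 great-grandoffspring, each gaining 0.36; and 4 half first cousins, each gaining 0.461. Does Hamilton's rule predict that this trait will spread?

Hamilton's rule: the trait is favored when the sum of r·B over every recipient exceeds the actor's cost C.
r to a first cousin = 0.125 (first cousins share one grandparent pair — two paths of length 4: r = 2·(1/2)^4 = 1/8).
r to a great-grandoffspring = 1/8 (three parent–offspring links: r = (1/2)^3 = 1/8).
r to a half first cousin = 0.0625 (half first cousins share one grandparent — one path of length 4: r = (1/2)^4 = 1/16).
Summing one r·B term per recipient: 2·0.125·0.222 + 4·0.125·0.36 + 4·0.0625·0.461 = 0.35075.
0.35075 < 0.75: the indirect benefit is less than the cost.

No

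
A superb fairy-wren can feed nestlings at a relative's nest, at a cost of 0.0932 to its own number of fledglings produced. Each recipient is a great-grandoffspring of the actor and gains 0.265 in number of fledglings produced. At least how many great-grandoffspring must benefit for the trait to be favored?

3

r to a great-grandoffspring = 0.125 (three parent–offspring links: r = (1/2)^3 = 1/8).
Hamilton's rule: n·r·B > C  ⇒  n > C/(r·B) = 0.0932/(0.125·0.265) = 2.814.
The smallest integer exceeding 2.814 is 3.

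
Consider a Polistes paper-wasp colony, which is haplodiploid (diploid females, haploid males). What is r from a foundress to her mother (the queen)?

One meiotic link between diploid queen and diploid daughter: r = 1/2.

0.5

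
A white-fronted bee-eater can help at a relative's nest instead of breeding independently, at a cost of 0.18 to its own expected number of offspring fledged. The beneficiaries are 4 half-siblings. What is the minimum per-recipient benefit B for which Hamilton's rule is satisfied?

r to a half-sibling = 0.25 (half-sibs share one parent — one path of length 2: r = (1/2)^2 = 1/4).
Hamilton's rule with n recipients of equal r: n·r·B > C, so B > C/(n·r) = 0.18/(4·0.25) = 0.18.

0.18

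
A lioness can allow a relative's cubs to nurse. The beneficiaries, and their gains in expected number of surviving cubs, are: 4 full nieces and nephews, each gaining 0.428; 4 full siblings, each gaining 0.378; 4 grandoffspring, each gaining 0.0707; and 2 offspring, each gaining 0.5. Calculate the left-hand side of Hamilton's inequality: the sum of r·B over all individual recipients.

1.7547

r to a full niece or nephew = 0.25 (full aunt/uncle↔niece/nephew: two paths of length 3 through the shared grandparent pair: r = 2·(1/2)^3 = 1/4).
r to a full sibling = 1/2 (full sibs share both parents — two paths of length 2: r = 2·(1/2)^2 = 1/2).
r to a grandoffspring = 1/4 (two parent–offspring links: r = (1/2)^2 = 1/4).
r to an offspring = 1/2 (one parent–offspring link: r = (1/2)^1 = 1/2).
Summing one r·B term per recipient: 4·0.25·0.428 + 4·0.5·0.378 + 4·0.25·0.0707 + 2·0.5·0.5 = 1.7547.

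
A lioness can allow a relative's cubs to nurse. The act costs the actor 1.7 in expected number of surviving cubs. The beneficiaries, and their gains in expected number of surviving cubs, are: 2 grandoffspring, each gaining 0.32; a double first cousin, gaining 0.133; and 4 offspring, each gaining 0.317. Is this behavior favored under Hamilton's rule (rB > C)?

Hamilton's rule: the trait is favored when the sum of r·B over every recipient exceeds the actor's cost C.
r to a grandoffspring = 0.25 (two parent–offspring links: r = (1/2)^2 = 1/4).
r to a double first cousin = 0.25 (double first cousins share both grandparent pairs — four paths of length 4: r = 4·(1/2)^4 = 1/4).
r to an offspring = 0.5 (one parent–offspring link: r = (1/2)^1 = 1/2).
Summing one r·B term per recipient: 2·0.25·0.32 + 1·0.25·0.133 + 4·0.5·0.317 = 0.82725.
0.82725 < 1.7: the indirect benefit is less than the cost.

No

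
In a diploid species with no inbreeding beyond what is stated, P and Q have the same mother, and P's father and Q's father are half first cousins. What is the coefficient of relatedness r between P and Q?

0.265625

With two independent routes of shared ancestry, r is the sum of the two contributions.
P and Q are related in two ways: half-sibs through their shared mother (r = 1/4) and half second cousins through their fathers (r = 1/64).
r = 1/4 + 1/64 = 0.265625.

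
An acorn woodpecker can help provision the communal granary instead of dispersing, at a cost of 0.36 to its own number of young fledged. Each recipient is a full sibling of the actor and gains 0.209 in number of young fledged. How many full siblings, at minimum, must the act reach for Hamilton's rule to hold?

r to a full sibling = 1/2 (full sibs share both parents — two paths of length 2: r = 2·(1/2)^2 = 1/2).
Hamilton's rule: n·r·B > C  ⇒  n > C/(r·B) = 0.36/(0.5·0.209) = 3.445.
The smallest integer exceeding 3.445 is 4.

4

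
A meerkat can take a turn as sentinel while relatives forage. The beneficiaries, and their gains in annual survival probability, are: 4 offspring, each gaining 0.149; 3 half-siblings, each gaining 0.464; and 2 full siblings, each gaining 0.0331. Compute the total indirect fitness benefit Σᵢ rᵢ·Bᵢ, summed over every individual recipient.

0.6791

r to an offspring = 1/2 (one parent–offspring link: r = (1/2)^1 = 1/2).
r to a half-sibling = 1/4 (half-sibs share one parent — one path of length 2: r = (1/2)^2 = 1/4).
r to a full sibling = 1/2 (full sibs share both parents — two paths of length 2: r = 2·(1/2)^2 = 1/2).
Summing one r·B term per recipient: 4·0.5·0.149 + 3·0.25·0.464 + 2·0.5·0.0331 = 0.6791.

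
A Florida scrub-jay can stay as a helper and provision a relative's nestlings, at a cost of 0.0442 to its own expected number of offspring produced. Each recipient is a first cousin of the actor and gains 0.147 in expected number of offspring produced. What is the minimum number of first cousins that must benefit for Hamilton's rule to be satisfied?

r to a first cousin = 0.125 (first cousins share one grandparent pair — two paths of length 4: r = 2·(1/2)^4 = 1/8).
Hamilton's rule: n·r·B > C  ⇒  n > C/(r·B) = 0.0442/(0.125·0.147) = 2.405.
The smallest integer exceeding 2.405 is 3.

3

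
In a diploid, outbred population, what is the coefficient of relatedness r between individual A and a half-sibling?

0.25

Half-sibs share one parent — one path of length 2: r = (1/2)^2 = 1/4.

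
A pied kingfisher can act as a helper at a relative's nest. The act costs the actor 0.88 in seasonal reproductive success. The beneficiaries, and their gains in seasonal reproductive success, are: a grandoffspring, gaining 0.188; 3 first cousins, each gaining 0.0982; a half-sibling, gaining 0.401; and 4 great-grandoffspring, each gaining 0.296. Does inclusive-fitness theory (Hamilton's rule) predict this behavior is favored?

Hamilton's rule: the trait is favored when the sum of r·B over every recipient exceeds the actor's cost C.
r to a grandoffspring = 0.25 (two parent–offspring links: r = (1/2)^2 = 1/4).
r to a first cousin = 0.125 (first cousins share one grandparent pair — two paths of length 4: r = 2·(1/2)^4 = 1/8).
r to a half-sibling = 0.25 (half-sibs share one parent — one path of length 2: r = (1/2)^2 = 1/4).
r to a great-grandoffspring = 1/8 (three parent–offspring links: r = (1/2)^3 = 1/8).
Summing one r·B term per recipient: 1·0.25·0.188 + 3·0.125·0.0982 + 1·0.25·0.401 + 4·0.125·0.296 = 0.332075.
0.332075 < 0.88: the indirect benefit is less than the cost.

No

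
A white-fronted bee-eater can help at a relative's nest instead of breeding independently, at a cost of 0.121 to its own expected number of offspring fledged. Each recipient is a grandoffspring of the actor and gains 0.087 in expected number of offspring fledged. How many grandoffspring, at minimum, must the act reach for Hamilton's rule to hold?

r to a grandoffspring = 1/4 (two parent–offspring links: r = (1/2)^2 = 1/4).
Hamilton's rule: n·r·B > C  ⇒  n > C/(r·B) = 0.121/(0.25·0.087) = 5.563.
The smallest integer exceeding 5.563 is 6.

6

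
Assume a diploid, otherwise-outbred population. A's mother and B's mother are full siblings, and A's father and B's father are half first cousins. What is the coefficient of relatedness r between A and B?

Independent pedigree routes through distinct common ancestors add.
A and B are related in two ways: first cousins through their mothers (r = 1/8) and half second cousins through their fathers (r = 1/64).
r = 1/8 + 1/64 = 0.140625.

0.140625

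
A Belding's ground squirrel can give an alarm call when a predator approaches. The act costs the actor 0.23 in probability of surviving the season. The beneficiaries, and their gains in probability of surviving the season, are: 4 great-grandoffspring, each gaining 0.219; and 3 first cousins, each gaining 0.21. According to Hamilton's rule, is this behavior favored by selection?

Hamilton's rule: the trait is favored when the sum of r·B over every recipient exceeds the actor's cost C.
r to a great-grandoffspring = 1/8 (three parent–offspring links: r = (1/2)^3 = 1/8).
r to a first cousin = 1/8 (first cousins share one grandparent pair — two paths of length 4: r = 2·(1/2)^4 = 1/8).
Summing one r·B term per recipient: 4·0.125·0.219 + 3·0.125·0.21 = 0.18825.
0.18825 < 0.23: the indirect benefit is less than the cost.

No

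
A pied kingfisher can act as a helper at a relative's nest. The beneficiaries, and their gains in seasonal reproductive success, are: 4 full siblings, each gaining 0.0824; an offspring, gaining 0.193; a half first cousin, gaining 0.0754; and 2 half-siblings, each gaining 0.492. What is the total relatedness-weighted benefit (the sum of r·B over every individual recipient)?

0.5120125

r to a full sibling = 0.5 (full sibs share both parents — two paths of length 2: r = 2·(1/2)^2 = 1/2).
r to an offspring = 1/2 (one parent–offspring link: r = (1/2)^1 = 1/2).
r to a half first cousin = 1/16 (half first cousins share one grandparent — one path of length 4: r = (1/2)^4 = 1/16).
r to a half-sibling = 0.25 (half-sibs share one parent — one path of length 2: r = (1/2)^2 = 1/4).
Summing one r·B term per recipient: 4·0.5·0.0824 + 1·0.5·0.193 + 1·0.0625·0.0754 + 2·0.25·0.492 = 0.5120125.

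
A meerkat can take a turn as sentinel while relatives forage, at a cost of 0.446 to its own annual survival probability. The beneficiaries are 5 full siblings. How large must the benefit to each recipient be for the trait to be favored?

r to a full sibling = 1/2 (full sibs share both parents — two paths of length 2: r = 2·(1/2)^2 = 1/2).
Hamilton's rule with n recipients of equal r: n·r·B > C, so B > C/(n·r) = 0.446/(5·0.5) = 0.1784.

0.1784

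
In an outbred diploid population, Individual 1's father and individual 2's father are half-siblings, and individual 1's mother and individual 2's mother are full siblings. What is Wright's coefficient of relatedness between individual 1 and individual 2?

0.1875

Wright's path rule: contributions from independent ancestry routes add.
Individual 1 and individual 2 are related in two ways: half first cousins through their fathers (r = 1/16) and first cousins through their mothers (r = 1/8).
r = 1/16 + 1/8 = 0.1875.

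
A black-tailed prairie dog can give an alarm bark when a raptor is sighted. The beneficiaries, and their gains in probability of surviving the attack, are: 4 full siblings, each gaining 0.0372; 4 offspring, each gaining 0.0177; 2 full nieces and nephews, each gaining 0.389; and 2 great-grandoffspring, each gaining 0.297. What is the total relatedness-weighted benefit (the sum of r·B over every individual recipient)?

0.37855

r to a full sibling = 0.5 (full sibs share both parents — two paths of length 2: r = 2·(1/2)^2 = 1/2).
r to an offspring = 1/2 (one parent–offspring link: r = (1/2)^1 = 1/2).
r to a full niece or nephew = 0.25 (full aunt/uncle↔niece/nephew: two paths of length 3 through the shared grandparent pair: r = 2·(1/2)^3 = 1/4).
r to a great-grandoffspring = 0.125 (three parent–offspring links: r = (1/2)^3 = 1/8).
Summing one r·B term per recipient: 4·0.5·0.0372 + 4·0.5·0.0177 + 2·0.25·0.389 + 2·0.125·0.297 = 0.37855.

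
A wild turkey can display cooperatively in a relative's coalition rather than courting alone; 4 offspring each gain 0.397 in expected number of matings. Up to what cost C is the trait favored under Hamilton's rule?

r to an offspring = 1/2 (one parent–offspring link: r = (1/2)^1 = 1/2).
Hamilton's rule: n·r·B > C, so the trait is favored while C < n·r·B = 4·0.5·0.397 = 0.794.

0.794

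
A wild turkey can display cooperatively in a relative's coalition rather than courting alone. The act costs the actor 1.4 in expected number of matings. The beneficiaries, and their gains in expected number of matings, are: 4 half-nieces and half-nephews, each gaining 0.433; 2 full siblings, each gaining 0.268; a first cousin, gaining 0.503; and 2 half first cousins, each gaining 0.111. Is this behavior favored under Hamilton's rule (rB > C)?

Hamilton's rule: the trait is favored when the sum of r·B over every recipient exceeds the actor's cost C.
r to a half-niece or half-nephew = 1/8 (half-aunt/uncle↔niece/nephew: one path of length 3: r = (1/2)^3 = 1/8).
r to a full sibling = 1/2 (full sibs share both parents — two paths of length 2: r = 2·(1/2)^2 = 1/2).
r to a first cousin = 1/8 (first cousins share one grandparent pair — two paths of length 4: r = 2·(1/2)^4 = 1/8).
r to a half first cousin = 0.0625 (half first cousins share one grandparent — one path of length 4: r = (1/2)^4 = 1/16).
Summing one r·B term per recipient: 4·0.125·0.433 + 2·0.5·0.268 + 1·0.125·0.503 + 2·0.0625·0.111 = 0.56125.
0.56125 < 1.4: the indirect benefit is less than the cost.

No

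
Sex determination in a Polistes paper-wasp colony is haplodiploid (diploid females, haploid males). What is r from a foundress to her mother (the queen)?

One meiotic link between diploid queen and diploid daughter: r = 1/2.

0.5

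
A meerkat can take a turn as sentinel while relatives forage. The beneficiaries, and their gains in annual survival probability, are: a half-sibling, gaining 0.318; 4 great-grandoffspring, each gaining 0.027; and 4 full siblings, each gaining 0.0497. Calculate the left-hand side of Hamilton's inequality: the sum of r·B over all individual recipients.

0.1924

r to a half-sibling = 1/4 (half-sibs share one parent — one path of length 2: r = (1/2)^2 = 1/4).
r to a great-grandoffspring = 1/8 (three parent–offspring links: r = (1/2)^3 = 1/8).
r to a full sibling = 0.5 (full sibs share both parents — two paths of length 2: r = 2·(1/2)^2 = 1/2).
Summing one r·B term per recipient: 1·0.25·0.318 + 4·0.125·0.027 + 4·0.5·0.0497 = 0.1924.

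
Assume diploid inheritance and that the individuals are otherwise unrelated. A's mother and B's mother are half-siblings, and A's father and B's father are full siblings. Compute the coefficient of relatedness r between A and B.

0.1875

Independent pedigree routes through distinct common ancestors add.
A and B are related in two ways: half first cousins through their mothers (r = 1/16) and first cousins through their fathers (r = 1/8).
r = 1/16 + 1/8 = 0.1875.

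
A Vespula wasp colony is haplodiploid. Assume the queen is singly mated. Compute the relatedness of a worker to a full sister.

Haplodiploid full sisters inherit their father's entire haploid genome identically (contributing 1/2) and on average half of their mother's contribution (1/2 · 1/2 = 1/4); r = 1/2 + 1/4 = 3/4.

0.75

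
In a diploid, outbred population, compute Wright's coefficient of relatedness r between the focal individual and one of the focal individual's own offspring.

0.5

Each parent–offspring link contributes a factor of 1/2, and independent paths through distinct common ancestors add.
One parent–offspring link: r = (1/2)^1 = 1/2.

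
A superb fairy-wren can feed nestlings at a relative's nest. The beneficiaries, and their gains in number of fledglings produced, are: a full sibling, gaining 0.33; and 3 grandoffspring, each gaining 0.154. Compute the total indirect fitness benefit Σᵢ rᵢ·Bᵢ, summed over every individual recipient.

r to a full sibling = 1/2 (full sibs share both parents — two paths of length 2: r = 2·(1/2)^2 = 1/2).
r to a grandoffspring = 0.25 (two parent–offspring links: r = (1/2)^2 = 1/4).
Summing one r·B term per recipient: 1·0.5·0.33 + 3·0.25·0.154 = 0.2805.

0.2805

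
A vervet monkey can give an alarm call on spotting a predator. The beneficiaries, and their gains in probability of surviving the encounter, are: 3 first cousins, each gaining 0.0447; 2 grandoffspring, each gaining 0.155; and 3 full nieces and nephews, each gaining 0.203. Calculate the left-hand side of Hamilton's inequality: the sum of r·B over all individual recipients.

r to a first cousin = 1/8 (first cousins share one grandparent pair — two paths of length 4: r = 2·(1/2)^4 = 1/8).
r to a grandoffspring = 1/4 (two parent–offspring links: r = (1/2)^2 = 1/4).
r to a full niece or nephew = 0.25 (full aunt/uncle↔niece/nephew: two paths of length 3 through the shared grandparent pair: r = 2·(1/2)^3 = 1/4).
Summing one r·B term per recipient: 3·0.125·0.0447 + 2·0.25·0.155 + 3·0.25·0.203 = 0.2465125.

0.2465125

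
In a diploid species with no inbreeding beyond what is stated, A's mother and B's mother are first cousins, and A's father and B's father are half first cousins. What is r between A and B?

Wright's path rule: contributions from independent ancestry routes add.
A and B are related in two ways: second cousins through their mothers (r = 1/32) and half second cousins through their fathers (r = 1/64).
r = 1/32 + 1/64 = 3/64 = 0.046875.

0.046875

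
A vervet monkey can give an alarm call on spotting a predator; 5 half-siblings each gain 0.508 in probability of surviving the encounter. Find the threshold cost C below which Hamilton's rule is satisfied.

r to a half-sibling = 0.25 (half-sibs share one parent — one path of length 2: r = (1/2)^2 = 1/4).
Hamilton's rule: n·r·B > C, so the trait is favored while C < n·r·B = 5·0.25·0.508 = 0.635.

0.635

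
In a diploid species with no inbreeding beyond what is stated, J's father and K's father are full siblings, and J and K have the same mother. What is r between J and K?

0.375

Relatedness sums over independent paths through distinct common ancestors.
J and K are related in two ways: first cousins through their fathers (r = 1/8) and half-sibs through their shared mother (r = 1/4).
r = 1/8 + 1/4 = 0.375.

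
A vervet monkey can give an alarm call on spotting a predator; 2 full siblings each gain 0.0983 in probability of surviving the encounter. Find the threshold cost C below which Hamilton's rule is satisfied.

0.0983

r to a full sibling = 0.5 (full sibs share both parents — two paths of length 2: r = 2·(1/2)^2 = 1/2).
Hamilton's rule: n·r·B > C, so the trait is favored while C < n·r·B = 2·0.5·0.0983 = 0.0983.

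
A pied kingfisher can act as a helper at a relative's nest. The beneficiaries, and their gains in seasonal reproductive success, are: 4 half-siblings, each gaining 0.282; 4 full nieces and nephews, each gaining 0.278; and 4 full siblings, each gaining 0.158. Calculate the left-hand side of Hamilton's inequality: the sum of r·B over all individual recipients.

0.876

r to a half-sibling = 0.25 (half-sibs share one parent — one path of length 2: r = (1/2)^2 = 1/4).
r to a full niece or nephew = 0.25 (full aunt/uncle↔niece/nephew: two paths of length 3 through the shared grandparent pair: r = 2·(1/2)^3 = 1/4).
r to a full sibling = 0.5 (full sibs share both parents — two paths of length 2: r = 2·(1/2)^2 = 1/2).
Summing one r·B term per recipient: 4·0.25·0.282 + 4·0.25·0.278 + 4·0.5·0.158 = 0.876.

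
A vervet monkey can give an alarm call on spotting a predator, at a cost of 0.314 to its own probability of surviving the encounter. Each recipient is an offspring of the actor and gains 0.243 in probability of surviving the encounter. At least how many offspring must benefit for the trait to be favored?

3

r to an offspring = 1/2 (one parent–offspring link: r = (1/2)^1 = 1/2).
Hamilton's rule: n·r·B > C  ⇒  n > C/(r·B) = 0.314/(0.5·0.243) = 2.584.
The smallest integer exceeding 2.584 is 3.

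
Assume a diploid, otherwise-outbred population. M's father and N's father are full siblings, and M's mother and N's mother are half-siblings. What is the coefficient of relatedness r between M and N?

0.1875

Relatedness sums over independent paths through distinct common ancestors.
M and N are related in two ways: first cousins through their fathers (r = 1/8) and half first cousins through their mothers (r = 1/16).
r = 1/8 + 1/16 = 0.1875.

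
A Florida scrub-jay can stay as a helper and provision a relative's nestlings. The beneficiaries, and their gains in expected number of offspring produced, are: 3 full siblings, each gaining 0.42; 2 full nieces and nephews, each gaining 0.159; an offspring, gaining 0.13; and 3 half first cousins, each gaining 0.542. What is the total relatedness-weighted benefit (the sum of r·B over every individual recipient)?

r to a full sibling = 1/2 (full sibs share both parents — two paths of length 2: r = 2·(1/2)^2 = 1/2).
r to a full niece or nephew = 1/4 (full aunt/uncle↔niece/nephew: two paths of length 3 through the shared grandparent pair: r = 2·(1/2)^3 = 1/4).
r to an offspring = 0.5 (one parent–offspring link: r = (1/2)^1 = 1/2).
r to a half first cousin = 1/16 (half first cousins share one grandparent — one path of length 4: r = (1/2)^4 = 1/16).
Summing one r·B term per recipient: 3·0.5·0.42 + 2·0.25·0.159 + 1·0.5·0.13 + 3·0.0625·0.542 = 0.876125.

0.876125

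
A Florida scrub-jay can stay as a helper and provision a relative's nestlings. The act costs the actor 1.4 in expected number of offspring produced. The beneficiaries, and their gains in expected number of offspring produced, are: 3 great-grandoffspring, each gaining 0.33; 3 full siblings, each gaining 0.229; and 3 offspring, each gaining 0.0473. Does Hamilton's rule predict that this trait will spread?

Hamilton's rule: the trait is favored when the sum of r·B over every recipient exceeds the actor's cost C.
r to a great-grandoffspring = 0.125 (three parent–offspring links: r = (1/2)^3 = 1/8).
r to a full sibling = 0.5 (full sibs share both parents — two paths of length 2: r = 2·(1/2)^2 = 1/2).
r to an offspring = 1/2 (one parent–offspring link: r = (1/2)^1 = 1/2).
Summing one r·B term per recipient: 3·0.125·0.33 + 3·0.5·0.229 + 3·0.5·0.0473 = 0.5382.
0.5382 < 1.4: the indirect benefit is less than the cost.

No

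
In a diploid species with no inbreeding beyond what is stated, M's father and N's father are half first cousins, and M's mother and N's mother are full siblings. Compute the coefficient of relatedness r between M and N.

Independent pedigree routes through distinct common ancestors add.
M and N are related in two ways: half second cousins through their fathers (r = 1/64) and first cousins through their mothers (r = 1/8).
r = 1/64 + 1/8 = 0.140625.

0.140625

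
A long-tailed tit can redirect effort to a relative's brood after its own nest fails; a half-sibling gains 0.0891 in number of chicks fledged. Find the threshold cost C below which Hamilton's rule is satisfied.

r to a half-sibling = 0.25 (half-sibs share one parent — one path of length 2: r = (1/2)^2 = 1/4).
Hamilton's rule: n·r·B > C, so the trait is favored while C < n·r·B = 1·0.25·0.0891 = 0.022275.

0.022275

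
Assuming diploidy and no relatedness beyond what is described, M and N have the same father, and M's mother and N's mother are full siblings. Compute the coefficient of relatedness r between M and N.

0.375

With two independent routes of shared ancestry, r is the sum of the two contributions.
M and N are related in two ways: half-sibs through their shared father (r = 1/4) and first cousins through their mothers (r = 1/8).
r = 1/4 + 1/8 = 3/8 = 0.375.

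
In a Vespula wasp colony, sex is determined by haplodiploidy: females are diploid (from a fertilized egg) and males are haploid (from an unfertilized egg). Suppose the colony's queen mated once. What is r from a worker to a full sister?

0.75

Haplodiploid full sisters inherit their father's entire haploid genome identically (contributing 1/2) and on average half of their mother's contribution (1/2 · 1/2 = 1/4); r = 1/2 + 1/4 = 3/4.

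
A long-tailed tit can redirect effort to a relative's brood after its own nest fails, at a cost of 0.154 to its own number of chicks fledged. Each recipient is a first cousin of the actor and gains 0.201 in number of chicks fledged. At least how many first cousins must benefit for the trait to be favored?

7

r to a first cousin = 0.125 (first cousins share one grandparent pair — two paths of length 4: r = 2·(1/2)^4 = 1/8).
Hamilton's rule: n·r·B > C  ⇒  n > C/(r·B) = 0.154/(0.125·0.201) = 6.129.
The smallest integer exceeding 6.129 is 7.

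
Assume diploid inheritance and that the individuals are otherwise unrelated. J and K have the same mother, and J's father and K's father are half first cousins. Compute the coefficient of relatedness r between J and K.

With two independent routes of shared ancestry, r is the sum of the two contributions.
J and K are related in two ways: half-sibs through their shared mother (r = 1/4) and half second cousins through their fathers (r = 1/64).
r = 1/4 + 1/64 = 17/64 = 0.265625.

0.265625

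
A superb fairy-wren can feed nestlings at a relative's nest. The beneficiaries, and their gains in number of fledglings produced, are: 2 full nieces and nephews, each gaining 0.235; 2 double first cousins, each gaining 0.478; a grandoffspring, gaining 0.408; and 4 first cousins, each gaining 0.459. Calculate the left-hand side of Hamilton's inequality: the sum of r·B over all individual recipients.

0.688

r to a full niece or nephew = 1/4 (full aunt/uncle↔niece/nephew: two paths of length 3 through the shared grandparent pair: r = 2·(1/2)^3 = 1/4).
r to a double first cousin = 0.25 (double first cousins share both grandparent pairs — four paths of length 4: r = 4·(1/2)^4 = 1/4).
r to a grandoffspring = 1/4 (two parent–offspring links: r = (1/2)^2 = 1/4).
r to a first cousin = 1/8 (first cousins share one grandparent pair — two paths of length 4: r = 2·(1/2)^4 = 1/8).
Summing one r·B term per recipient: 2·0.25·0.235 + 2·0.25·0.478 + 1·0.25·0.408 + 4·0.125·0.459 = 0.688.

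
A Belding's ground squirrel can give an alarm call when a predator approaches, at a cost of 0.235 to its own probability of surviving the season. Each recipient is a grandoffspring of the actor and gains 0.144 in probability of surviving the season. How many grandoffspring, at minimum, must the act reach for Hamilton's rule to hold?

7

r to a grandoffspring = 0.25 (two parent–offspring links: r = (1/2)^2 = 1/4).
Hamilton's rule: n·r·B > C  ⇒  n > C/(r·B) = 0.235/(0.25·0.144) = 6.528.
The smallest integer exceeding 6.528 is 7.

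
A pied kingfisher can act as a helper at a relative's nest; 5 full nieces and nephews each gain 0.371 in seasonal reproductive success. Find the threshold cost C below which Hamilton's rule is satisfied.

r to a full niece or nephew = 0.25 (full aunt/uncle↔niece/nephew: two paths of length 3 through the shared grandparent pair: r = 2·(1/2)^3 = 1/4).
Hamilton's rule: n·r·B > C, so the trait is favored while C < n·r·B = 5·0.25·0.371 = 0.46375.

0.46375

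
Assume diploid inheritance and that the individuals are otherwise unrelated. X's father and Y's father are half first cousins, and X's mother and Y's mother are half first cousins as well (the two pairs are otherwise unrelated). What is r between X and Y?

With two independent routes of shared ancestry, r is the sum of the two contributions.
X and Y are related in two ways: half second cousins through their fathers (r = 1/64) and half second cousins through their mothers (r = 1/64).
r = 1/64 + 1/64 = 1/32 = 0.03125.

0.03125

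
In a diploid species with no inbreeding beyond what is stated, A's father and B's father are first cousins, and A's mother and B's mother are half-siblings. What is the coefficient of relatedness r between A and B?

Independent pedigree routes through distinct common ancestors add.
A and B are related in two ways: second cousins through their fathers (r = 1/32) and half first cousins through their mothers (r = 1/16).
r = 1/32 + 1/16 = 0.09375.

0.09375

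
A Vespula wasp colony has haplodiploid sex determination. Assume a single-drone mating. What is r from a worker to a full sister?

0.75

Haplodiploid full sisters inherit their father's entire haploid genome identically (contributing 1/2) and on average half of their mother's contribution (1/2 · 1/2 = 1/4); r = 1/2 + 1/4 = 3/4.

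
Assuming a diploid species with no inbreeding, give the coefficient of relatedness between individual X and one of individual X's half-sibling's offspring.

Each parent–offspring link contributes a factor of 1/2, and independent paths through distinct common ancestors add.
Half-aunt/uncle↔niece/nephew: one path of length 3: r = (1/2)^3 = 1/8.

0.125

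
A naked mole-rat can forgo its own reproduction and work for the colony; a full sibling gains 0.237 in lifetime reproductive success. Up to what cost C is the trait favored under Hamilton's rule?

r to a full sibling = 1/2 (full sibs share both parents — two paths of length 2: r = 2·(1/2)^2 = 1/2).
Hamilton's rule: n·r·B > C, so the trait is favored while C < n·r·B = 1·0.5·0.237 = 0.1185.

0.1185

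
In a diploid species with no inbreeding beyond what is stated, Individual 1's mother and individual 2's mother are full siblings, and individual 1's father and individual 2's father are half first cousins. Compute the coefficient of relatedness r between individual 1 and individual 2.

0.140625

Wright's path rule: contributions from independent ancestry routes add.
Individual 1 and individual 2 are related in two ways: first cousins through their mothers (r = 1/8) and half second cousins through their fathers (r = 1/64).
r = 1/8 + 1/64 = 0.140625.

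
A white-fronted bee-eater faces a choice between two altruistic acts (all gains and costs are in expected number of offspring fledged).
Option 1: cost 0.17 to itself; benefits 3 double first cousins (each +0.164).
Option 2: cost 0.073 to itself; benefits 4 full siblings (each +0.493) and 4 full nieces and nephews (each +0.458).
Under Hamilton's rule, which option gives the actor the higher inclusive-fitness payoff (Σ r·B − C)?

Option 2

Option 1: r to a double first cousin = 0.25.
Option 1: Σ r·B − C = (3·0.25·0.164) − 0.17 = -0.047.
Option 2: r to a full sibling = 0.5.
Option 2: r to a full niece or nephew = 0.25.
Option 2: Σ r·B − C = (4·0.5·0.493 + 4·0.25·0.458) − 0.073 = 1.371.
Option 2 has the higher net inclusive-fitness payoff.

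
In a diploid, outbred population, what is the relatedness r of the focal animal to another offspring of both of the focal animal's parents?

0.5

Each parent–offspring link contributes a factor of 1/2, and independent paths through distinct common ancestors add.
Full sibs share both parents — two paths of length 2: r = 2·(1/2)^2 = 1/2.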